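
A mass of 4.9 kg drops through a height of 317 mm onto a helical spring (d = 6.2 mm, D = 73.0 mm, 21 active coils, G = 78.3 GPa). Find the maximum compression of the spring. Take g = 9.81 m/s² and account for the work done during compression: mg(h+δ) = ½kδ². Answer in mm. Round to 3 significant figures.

k = Gd⁴/(8D³N_a) = (78.3×10³)(6.2⁴)/(8·73.0³·21) = 1.7703 N/mm
W = mg = 4.9 × 9.81 = 48.069 N
½kδ² − Wδ − Wh = 0 → δ = (W + √(W² + 2kWh))/k
δ = (48.069 + √(2310.6 + 53951.7))/1.7703 = (48.069 + 237.2)/1.7703 = 161.14 mm

161 mm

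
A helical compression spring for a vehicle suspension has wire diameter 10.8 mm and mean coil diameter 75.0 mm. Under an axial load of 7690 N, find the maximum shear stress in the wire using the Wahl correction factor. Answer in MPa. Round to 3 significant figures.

1420 MPa

Spring index C = D/d = 75.0/10.8 = 6.9444
K_W = (4C−1)/(4C−4) + 0.615/C = 26.778/23.778 + 0.0886 = 1.2147
τ₀ = 8FD/(πd³) = 8·7690·75.0/(π·10.8³) = 4.614e+06/3957.5 = 1165.9 MPa
τ_max = K·τ₀ = 1.2147 × 1165.9 = 1416.2 MPa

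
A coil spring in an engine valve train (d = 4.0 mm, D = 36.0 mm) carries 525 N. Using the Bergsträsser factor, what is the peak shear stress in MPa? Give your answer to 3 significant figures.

Spring index C = D/d = 36.0/4.0 = 9.0000
K_B = (4C+2)/(4C−3) = 38.000/33.000 = 1.1515
τ₀ = 8FD/(πd³) = 8·525·36.0/(π·4.0³) = 151200/201.06 = 752.01 MPa
τ_max = K·τ₀ = 1.1515 × 752.01 = 865.95 MPa

866 MPa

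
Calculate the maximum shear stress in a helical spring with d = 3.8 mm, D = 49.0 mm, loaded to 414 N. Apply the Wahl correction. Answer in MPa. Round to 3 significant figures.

1050 MPa

Spring index C = D/d = 49.0/3.8 = 12.8947
K_W = (4C−1)/(4C−4) + 0.615/C = 50.579/47.579 + 0.0477 = 1.1107
τ₀ = 8FD/(πd³) = 8·414·49.0/(π·3.8³) = 162288/172.39 = 941.43 MPa
τ_max = K·τ₀ = 1.1107 × 941.43 = 1045.7 MPa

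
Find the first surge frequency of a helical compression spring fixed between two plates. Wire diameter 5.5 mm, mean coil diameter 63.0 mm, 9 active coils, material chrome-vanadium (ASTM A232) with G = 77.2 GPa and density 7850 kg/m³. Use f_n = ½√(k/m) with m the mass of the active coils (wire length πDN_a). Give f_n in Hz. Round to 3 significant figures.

54.3 Hz

k = Gd⁴/(8D³N_a) = (77.2×10³)(5.5⁴)/(8·63.0³·9) = 3.9239 N/mm = 3923.9 N/m
Wire length L = πDN_a = π·63.0·9 = 1781.3 mm
m = ρ·(πd²/4)·L = 7850 × 23.758×10⁻⁶ m² × 1.7813 m = 0.33221 kg
f_n = ½√(k/m) = 0.5·√(3923.9/0.33221) = 0.5·√(11811) = 54.34 Hz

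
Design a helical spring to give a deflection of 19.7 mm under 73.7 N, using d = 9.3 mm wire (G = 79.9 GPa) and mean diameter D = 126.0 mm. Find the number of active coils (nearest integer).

10

Required rate k = F/δ = 73.7/19.7 = 3.7411 N/mm
N_a = Gd⁴/(8D³k) = (79.9×10³ × 9.3⁴)/(8 × 126.0³ × 3.7411)
    = 5.97694e+08 / 5.98691e+07 = 9.983 → 10 coils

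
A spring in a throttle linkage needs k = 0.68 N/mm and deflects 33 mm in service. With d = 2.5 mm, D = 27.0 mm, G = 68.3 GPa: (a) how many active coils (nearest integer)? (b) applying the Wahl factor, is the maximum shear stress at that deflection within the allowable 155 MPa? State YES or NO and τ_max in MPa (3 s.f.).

(a) 25 coils; (b) YES, τ_max = 112 MPa

N_a = Gd⁴/(8D³k) = (68.3×10³)(2.5⁴)/(8·27.0³·0.68) = 24.92 → N_a = 25
Actual rate k = Gd⁴/(8D³·25) = 0.67773 N/mm
Working load F = kδ = 0.67773·33 = 22.365 N
C = 27.0/2.5 = 10.8000; K_W = (4C−1)/(4C−4)+0.615/C = 1.1335
τ_max = K_W·8FD/(πd³) = 1.1335·98.414 = 111.55 MPa
τ_max ≤ 155 MPa → acceptable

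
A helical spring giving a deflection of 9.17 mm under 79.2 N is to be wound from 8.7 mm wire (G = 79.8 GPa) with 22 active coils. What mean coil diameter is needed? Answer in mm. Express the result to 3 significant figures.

Required rate k = F/δ = 79.2/9.17 = 8.6369 N/mm
D = (Gd⁴/(8N_a·k))^(1/3) = (79.8×10³·8.7⁴/(8·22·8.6369))^(1/3)
  = (300754)^(1/3) = 66.9993 mm

67.0 mm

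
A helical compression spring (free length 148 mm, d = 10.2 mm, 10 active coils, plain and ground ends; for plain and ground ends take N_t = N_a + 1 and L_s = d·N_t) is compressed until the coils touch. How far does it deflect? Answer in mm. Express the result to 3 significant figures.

N_t = 11; L_s = 10.2·11 = 112.2 mm
δ_solid = L₀ − L_s = 148 − 112.2 = 35.8 mm

35.8 mm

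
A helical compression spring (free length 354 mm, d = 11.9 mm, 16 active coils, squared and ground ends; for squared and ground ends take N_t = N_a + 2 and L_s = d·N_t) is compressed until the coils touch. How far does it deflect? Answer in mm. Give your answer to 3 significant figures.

N_t = 18; L_s = 11.9·18 = 214.2 mm
δ_solid = L₀ − L_s = 354 − 214.2 = 139.8 mm

140 mm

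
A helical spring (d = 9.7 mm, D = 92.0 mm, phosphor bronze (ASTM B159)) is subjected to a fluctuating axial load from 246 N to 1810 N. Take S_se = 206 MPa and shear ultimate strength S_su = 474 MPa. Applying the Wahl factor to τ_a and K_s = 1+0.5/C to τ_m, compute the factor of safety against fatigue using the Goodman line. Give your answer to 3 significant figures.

0.585

C = D/d = 92.0/9.7 = 9.4845; K_W = (4C−1)/(4C−4)+0.615/C = 1.1532; K_s = 1+0.5/C = 1.0527
F_a = (F_max−F_min)/2 = 782 N; F_m = (F_max+F_min)/2 = 1028 N
τ_a = K_W·8F_aD/(πd³) = 1.1532 × 200.73 = 231.49 MPa
τ_m = K_s·8F_mD/(πd³) = 1.0527 × 263.88 = 277.79 MPa
Goodman: 1/n_f = τ_a/S_se + τ_m/S_su = 231.49/206 + 277.79/474 = 1.12375 + 0.58606 = 1.7098
n_f = 1/1.7098 = 0.5849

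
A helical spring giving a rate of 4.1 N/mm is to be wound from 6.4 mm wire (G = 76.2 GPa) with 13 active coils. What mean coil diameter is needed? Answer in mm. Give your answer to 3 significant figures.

66.9 mm

D = (Gd⁴/(8N_a·k))^(1/3) = (76.2×10³·6.4⁴/(8·13·4.1))^(1/3)
  = (299818)^(1/3) = 66.9298 mm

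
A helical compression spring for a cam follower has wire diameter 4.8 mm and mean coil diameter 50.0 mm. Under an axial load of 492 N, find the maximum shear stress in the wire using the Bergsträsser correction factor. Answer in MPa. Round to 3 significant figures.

Spring index C = D/d = 50.0/4.8 = 10.4167
K_B = (4C+2)/(4C−3) = 43.667/38.667 = 1.1293
τ₀ = 8FD/(πd³) = 8·492·50.0/(π·4.8³) = 196800/347.44 = 566.44 MPa
τ_max = K·τ₀ = 1.1293 × 566.44 = 639.68 MPa

640 MPa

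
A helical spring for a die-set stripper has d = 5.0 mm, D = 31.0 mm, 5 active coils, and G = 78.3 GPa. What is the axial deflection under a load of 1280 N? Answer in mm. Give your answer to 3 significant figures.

k = Gd⁴/(8D³N_a) = (78.3×10³)(5.0⁴)/(8·31.0³·5) = 41.067 N/mm
δ = F/k = 1280 / 41.067 = 31.168 mm

31.2 mm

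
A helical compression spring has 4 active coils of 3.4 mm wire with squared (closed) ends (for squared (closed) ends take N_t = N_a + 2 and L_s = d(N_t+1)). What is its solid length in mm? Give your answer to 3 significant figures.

23.8 mm

squared (closed) ends: N_t = N_a + 2 = 4 + 2 = 6
L_s = d·(N_t+1) = 3.4 × 7 = 23.8 mm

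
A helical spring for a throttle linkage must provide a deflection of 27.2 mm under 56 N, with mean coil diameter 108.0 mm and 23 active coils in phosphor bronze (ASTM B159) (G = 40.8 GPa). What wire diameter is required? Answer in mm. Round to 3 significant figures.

Required rate k = F/δ = 56/27.2 = 2.0588 N/mm
d = (8D³N_a·k / G)^(1/4) = (8·108.0³·23·2.0588 / (40.8×10³))^0.25
  = (11696)^0.25 = 10.3995 mm

10.4 mm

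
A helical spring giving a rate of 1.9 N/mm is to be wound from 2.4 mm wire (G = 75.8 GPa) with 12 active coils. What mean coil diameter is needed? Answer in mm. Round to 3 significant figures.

D = (Gd⁴/(8N_a·k))^(1/3) = (75.8×10³·2.4⁴/(8·12·1.9))^(1/3)
  = (13787.6)^(1/3) = 23.9789 mm

24.0 mm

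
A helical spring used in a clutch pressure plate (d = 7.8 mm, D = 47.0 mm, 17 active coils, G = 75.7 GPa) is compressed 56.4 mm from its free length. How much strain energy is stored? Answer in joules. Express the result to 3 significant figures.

k = Gd⁴/(8D³N_a) = (75.7×10³)(7.8⁴)/(8·47.0³·17) = 19.845 N/mm
U = ½kδ² = 0.5 × 19.845 × 56.4² = 31562 N·mm = 31.562 J

31.6 J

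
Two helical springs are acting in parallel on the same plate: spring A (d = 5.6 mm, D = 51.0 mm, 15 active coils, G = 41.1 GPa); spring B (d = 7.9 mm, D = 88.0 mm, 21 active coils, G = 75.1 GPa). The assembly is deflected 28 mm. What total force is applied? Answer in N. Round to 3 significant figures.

k_A = Gd⁴/(8D³N_a) = (41.1×10³)(5.6⁴)/(8·51.0³·15) = 2.5392 N/mm
k_B = Gd⁴/(8D³N_a) = (75.1×10³)(7.9⁴)/(8·88.0³·21) = 2.555 N/mm
Parallel: k_eq = 2.5392 + 2.555 = 5.0942 N/mm
F = k_eq·δ = 5.0942·28 = 142.64 N

143 N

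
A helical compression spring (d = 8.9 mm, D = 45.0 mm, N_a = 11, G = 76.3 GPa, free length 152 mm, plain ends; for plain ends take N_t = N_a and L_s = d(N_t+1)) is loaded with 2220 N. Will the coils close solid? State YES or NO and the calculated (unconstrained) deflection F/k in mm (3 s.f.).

NO, δ = 37.2 mm

k = Gd⁴/(8D³N_a) = (76.3×10³)(8.9⁴)/(8·45.0³·11) = 59.699 N/mm
N_t = 11; L_s = 8.9·12 = 106.8 mm; δ_solid = L₀ − L_s = 152 − 106.8 = 45.2 mm
δ = F/k = 2220/59.699 = 37.187 mm
δ < δ_solid → spring does not go solid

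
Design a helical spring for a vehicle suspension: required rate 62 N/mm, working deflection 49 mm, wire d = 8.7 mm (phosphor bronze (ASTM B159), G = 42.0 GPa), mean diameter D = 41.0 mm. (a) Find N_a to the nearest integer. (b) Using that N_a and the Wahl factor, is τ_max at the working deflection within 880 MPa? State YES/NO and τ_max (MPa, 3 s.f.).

N_a = Gd⁴/(8D³k) = (42.0×10³)(8.7⁴)/(8·41.0³·62) = 7.039 → N_a = 7
Actual rate k = Gd⁴/(8D³·7) = 62.343 N/mm
Working load F = kδ = 62.343·49 = 3054.8 N
C = 41.0/8.7 = 4.7126; K_W = (4C−1)/(4C−4)+0.615/C = 1.3325
τ_max = K_W·8FD/(πd³) = 1.3325·484.34 = 645.39 MPa
τ_max ≤ 880 MPa → acceptable

(a) 7 coils; (b) YES, τ_max = 645 MPa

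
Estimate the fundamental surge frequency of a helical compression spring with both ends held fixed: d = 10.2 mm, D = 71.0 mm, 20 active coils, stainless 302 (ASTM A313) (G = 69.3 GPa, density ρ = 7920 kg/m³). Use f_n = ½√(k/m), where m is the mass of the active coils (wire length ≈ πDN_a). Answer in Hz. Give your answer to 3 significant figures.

k = Gd⁴/(8D³N_a) = (69.3×10³)(10.2⁴)/(8·71.0³·20) = 13.099 N/mm = 13099 N/m
Wire length L = πDN_a = π·71.0·20 = 4461.1 mm
m = ρ·(πd²/4)·L = 7920 × 81.713×10⁻⁶ m² × 4.4611 m = 2.887 kg
f_n = ½√(k/m) = 0.5·√(13099/2.887) = 0.5·√(4537.2) = 33.679 Hz

33.7 Hz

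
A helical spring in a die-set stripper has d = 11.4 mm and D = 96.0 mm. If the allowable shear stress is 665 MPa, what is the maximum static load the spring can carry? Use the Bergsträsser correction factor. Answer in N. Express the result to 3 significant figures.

C = D/d = 96.0/11.4 = 8.4211
K_B = (4C+2)/(4C−3) = 35.684/30.684 = 1.1630
τ_max = K·8FD/(πd³) → F_max = τ_allow·πd³/(8DK)
F_max = 665·π·11.4³/(8·96.0·1.1630) = 3.0952e+06/893.15 = 3465.5 N

3470 N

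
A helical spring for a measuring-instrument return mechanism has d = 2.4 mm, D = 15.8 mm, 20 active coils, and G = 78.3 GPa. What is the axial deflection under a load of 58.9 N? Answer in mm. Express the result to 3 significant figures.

k = Gd⁴/(8D³N_a) = (78.3×10³)(2.4⁴)/(8·15.8³·20) = 4.1164 N/mm
δ = F/k = 58.9 / 4.1164 = 14.309 mm

14.3 mm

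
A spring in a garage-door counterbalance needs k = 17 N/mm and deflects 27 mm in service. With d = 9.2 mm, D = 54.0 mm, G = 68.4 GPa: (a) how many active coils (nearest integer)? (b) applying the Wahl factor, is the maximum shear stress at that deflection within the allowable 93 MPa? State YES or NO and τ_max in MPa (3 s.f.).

N_a = Gd⁴/(8D³k) = (68.4×10³)(9.2⁴)/(8·54.0³·17) = 22.88 → N_a = 23
Actual rate k = Gd⁴/(8D³·23) = 16.913 N/mm
Working load F = kδ = 16.913·27 = 456.64 N
C = 54.0/9.2 = 5.8696; K_W = (4C−1)/(4C−4)+0.615/C = 1.2588
τ_max = K_W·8FD/(πd³) = 1.2588·80.639 = 101.51 MPa
τ_max > 93 MPa → exceeds allowable

(a) 23 coils; (b) NO, τ_max = 102 MPa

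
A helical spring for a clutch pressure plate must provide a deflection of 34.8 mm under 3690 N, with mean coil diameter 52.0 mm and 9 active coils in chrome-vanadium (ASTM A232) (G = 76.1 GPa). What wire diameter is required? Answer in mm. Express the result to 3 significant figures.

10.9 mm

Required rate k = F/δ = 3690/34.8 = 106.03 N/mm
d = (8D³N_a·k / G)^(1/4) = (8·52.0³·9·106.03 / (76.1×10³))^0.25
  = (14106)^0.25 = 10.8981 mm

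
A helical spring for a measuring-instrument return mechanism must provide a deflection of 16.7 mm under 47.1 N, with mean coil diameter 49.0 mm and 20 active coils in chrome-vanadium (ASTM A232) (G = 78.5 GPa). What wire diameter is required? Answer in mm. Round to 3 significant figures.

5.10 mm

Required rate k = F/δ = 47.1/16.7 = 2.8204 N/mm
d = (8D³N_a·k / G)^(1/4) = (8·49.0³·20·2.8204 / (78.5×10³))^0.25
  = (676.31)^0.25 = 5.0996 mm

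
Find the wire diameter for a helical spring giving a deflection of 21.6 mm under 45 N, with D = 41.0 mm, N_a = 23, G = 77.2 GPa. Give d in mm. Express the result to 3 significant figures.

Required rate k = F/δ = 45/21.6 = 2.0833 N/mm
d = (8D³N_a·k / G)^(1/4) = (8·41.0³·23·2.0833 / (77.2×10³))^0.25
  = (342.22)^0.25 = 4.3011 mm

4.30 mm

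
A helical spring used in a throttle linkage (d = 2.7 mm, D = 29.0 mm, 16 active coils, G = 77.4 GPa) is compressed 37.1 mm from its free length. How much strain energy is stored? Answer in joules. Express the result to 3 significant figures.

0.907 J

k = Gd⁴/(8D³N_a) = (77.4×10³)(2.7⁴)/(8·29.0³·16) = 1.3176 N/mm
U = ½kδ² = 0.5 × 1.3176 × 37.1² = 906.8 N·mm = 0.9068 J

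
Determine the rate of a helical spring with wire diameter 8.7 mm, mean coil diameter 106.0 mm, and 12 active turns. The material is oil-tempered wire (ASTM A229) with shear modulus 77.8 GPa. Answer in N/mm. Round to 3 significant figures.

k = Gd⁴/(8D³N_a) = (77.8×10³ × 8.7⁴) / (8 × 106.0³ × 12)
  = 4.45714e+08 / 1.14338e+08 = 3.8982 N/mm

3.90 N/mm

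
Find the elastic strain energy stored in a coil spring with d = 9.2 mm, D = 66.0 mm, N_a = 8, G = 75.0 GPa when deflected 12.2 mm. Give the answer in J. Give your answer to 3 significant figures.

k = Gd⁴/(8D³N_a) = (75.0×10³)(9.2⁴)/(8·66.0³·8) = 29.201 N/mm
U = ½kδ² = 0.5 × 29.201 × 12.2² = 2173.2 N·mm = 2.1732 J

2.17 J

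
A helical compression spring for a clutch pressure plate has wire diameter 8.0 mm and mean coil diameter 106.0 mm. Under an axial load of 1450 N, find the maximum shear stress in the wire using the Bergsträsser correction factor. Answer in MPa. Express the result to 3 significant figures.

841 MPa

Spring index C = D/d = 106.0/8.0 = 13.2500
K_B = (4C+2)/(4C−3) = 55.000/50.000 = 1.1000
τ₀ = 8FD/(πd³) = 8·1450·106.0/(π·8.0³) = 1.2296e+06/1608.5 = 764.44 MPa
τ_max = K·τ₀ = 1.1000 × 764.44 = 840.89 MPa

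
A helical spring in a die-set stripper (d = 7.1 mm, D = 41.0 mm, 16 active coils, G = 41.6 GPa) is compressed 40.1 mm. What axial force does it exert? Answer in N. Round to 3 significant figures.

481 N

k = Gd⁴/(8D³N_a) = (41.6×10³)(7.1⁴)/(8·41.0³·16) = 11.983 N/mm
F = k·δ = 11.983 × 40.1 = 480.52 N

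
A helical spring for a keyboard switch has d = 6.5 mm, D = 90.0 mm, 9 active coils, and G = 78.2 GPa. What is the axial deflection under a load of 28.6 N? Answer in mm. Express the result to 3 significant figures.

10.8 mm

k = Gd⁴/(8D³N_a) = (78.2×10³)(6.5⁴)/(8·90.0³·9) = 2.6595 N/mm
δ = F/k = 28.6 / 2.6595 = 10.754 mm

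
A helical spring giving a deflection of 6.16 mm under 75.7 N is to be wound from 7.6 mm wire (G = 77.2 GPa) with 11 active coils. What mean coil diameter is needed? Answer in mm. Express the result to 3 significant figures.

62.0 mm

Required rate k = F/δ = 75.7/6.16 = 12.289 N/mm
D = (Gd⁴/(8N_a·k))^(1/3) = (77.2×10³·7.6⁴/(8·11·12.289))^(1/3)
  = (238163)^(1/3) = 61.9857 mm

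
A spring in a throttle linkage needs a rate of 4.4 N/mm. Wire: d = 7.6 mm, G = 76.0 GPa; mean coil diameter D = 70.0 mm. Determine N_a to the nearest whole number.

N_a = Gd⁴/(8D³k) = (76.0×10³ × 7.6⁴)/(8 × 70.0³ × 4.4)
    = 2.53553e+08 / 1.20736e+07 = 21 → 21 coils

21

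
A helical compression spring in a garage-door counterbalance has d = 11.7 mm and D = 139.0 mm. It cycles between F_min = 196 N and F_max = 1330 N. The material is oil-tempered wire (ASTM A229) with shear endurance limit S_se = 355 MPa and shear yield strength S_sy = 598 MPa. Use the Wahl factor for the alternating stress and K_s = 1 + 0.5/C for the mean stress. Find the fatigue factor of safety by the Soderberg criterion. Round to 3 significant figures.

C = D/d = 139.0/11.7 = 11.8803; K_W = (4C−1)/(4C−4)+0.615/C = 1.1207; K_s = 1+0.5/C = 1.0421
F_a = (F_max−F_min)/2 = 567 N; F_m = (F_max+F_min)/2 = 763 N
τ_a = K_W·8F_aD/(πd³) = 1.1207 × 125.31 = 140.43 MPa
τ_m = K_s·8F_mD/(πd³) = 1.0421 × 168.62 = 175.72 MPa
Soderberg: 1/n_f = τ_a/S_se + τ_m/S_sy = 140.43/355 + 175.72/598 = 0.39559 + 0.29385 = 0.68943
n_f = 1/0.68943 = 1.45

1.45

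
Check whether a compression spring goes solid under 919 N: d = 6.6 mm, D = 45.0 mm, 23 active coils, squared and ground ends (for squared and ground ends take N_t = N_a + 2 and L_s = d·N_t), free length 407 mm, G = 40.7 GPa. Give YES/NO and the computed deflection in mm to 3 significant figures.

NO, δ = 200 mm

k = Gd⁴/(8D³N_a) = (40.7×10³)(6.6⁴)/(8·45.0³·23) = 4.6059 N/mm
N_t = 25; L_s = 6.6·25 = 165 mm; δ_solid = L₀ − L_s = 407 − 165 = 242 mm
δ = F/k = 919/4.6059 = 199.53 mm
δ < δ_solid → spring does not go solid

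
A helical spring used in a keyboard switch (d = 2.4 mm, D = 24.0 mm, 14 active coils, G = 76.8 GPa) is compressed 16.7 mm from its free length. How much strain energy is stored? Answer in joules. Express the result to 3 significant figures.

k = Gd⁴/(8D³N_a) = (76.8×10³)(2.4⁴)/(8·24.0³·14) = 1.6457 N/mm
U = ½kδ² = 0.5 × 1.6457 × 16.7² = 229.49 N·mm = 0.22949 J

0.229 J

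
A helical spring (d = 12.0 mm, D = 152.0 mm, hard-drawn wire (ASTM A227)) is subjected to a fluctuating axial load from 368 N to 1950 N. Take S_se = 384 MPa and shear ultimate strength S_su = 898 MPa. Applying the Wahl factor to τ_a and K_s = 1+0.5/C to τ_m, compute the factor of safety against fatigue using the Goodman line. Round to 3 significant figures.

C = D/d = 152.0/12.0 = 12.6667; K_W = (4C−1)/(4C−4)+0.615/C = 1.1128; K_s = 1+0.5/C = 1.0395
F_a = (F_max−F_min)/2 = 791 N; F_m = (F_max+F_min)/2 = 1159 N
τ_a = K_W·8F_aD/(πd³) = 1.1128 × 177.18 = 197.17 MPa
τ_m = K_s·8F_mD/(πd³) = 1.0395 × 259.61 = 269.86 MPa
Goodman: 1/n_f = τ_a/S_se + τ_m/S_su = 197.17/384 + 269.86/898 = 0.51347 + 0.30051 = 0.81398
n_f = 1/0.81398 = 1.229

1.23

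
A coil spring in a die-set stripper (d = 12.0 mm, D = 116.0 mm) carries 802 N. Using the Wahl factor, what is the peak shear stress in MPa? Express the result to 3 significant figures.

158 MPa

Spring index C = D/d = 116.0/12.0 = 9.6667
K_W = (4C−1)/(4C−4) + 0.615/C = 37.667/34.667 + 0.0636 = 1.1502
τ₀ = 8FD/(πd³) = 8·802·116.0/(π·12.0³) = 744256/5428.7 = 137.1 MPa
τ_max = K·τ₀ = 1.1502 × 137.1 = 157.68 MPa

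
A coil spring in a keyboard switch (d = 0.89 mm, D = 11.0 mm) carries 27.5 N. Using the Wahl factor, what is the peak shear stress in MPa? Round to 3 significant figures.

1220 MPa

Spring index C = D/d = 11.0/0.89 = 12.3596
K_W = (4C−1)/(4C−4) + 0.615/C = 48.438/45.438 + 0.0498 = 1.1158
τ₀ = 8FD/(πd³) = 8·27.5·11.0/(π·0.89³) = 2420/2.2147 = 1092.7 MPa
τ_max = K·τ₀ = 1.1158 × 1092.7 = 1219.2 MPa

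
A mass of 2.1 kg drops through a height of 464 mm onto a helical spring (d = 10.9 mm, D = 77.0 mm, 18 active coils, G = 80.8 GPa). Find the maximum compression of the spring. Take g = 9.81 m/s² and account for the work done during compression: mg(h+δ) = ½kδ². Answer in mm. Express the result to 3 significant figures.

k = Gd⁴/(8D³N_a) = (80.8×10³)(10.9⁴)/(8·77.0³·18) = 17.349 N/mm
W = mg = 2.1 × 9.81 = 20.601 N
½kδ² − Wδ − Wh = 0 → δ = (W + √(W² + 2kWh))/k
δ = (20.601 + √(424.4 + 331680))/17.349 = (20.601 + 576.28)/17.349 = 34.404 mm

34.4 mm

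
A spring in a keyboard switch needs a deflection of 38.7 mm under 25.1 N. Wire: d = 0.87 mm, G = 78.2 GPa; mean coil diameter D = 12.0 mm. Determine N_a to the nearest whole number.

Required rate k = F/δ = 25.1/38.7 = 0.64858 N/mm
N_a = Gd⁴/(8D³k) = (78.2×10³ × 0.87⁴)/(8 × 12.0³ × 0.64858)
    = 44800.6 / 8965.95 = 4.997 → 5 coils

5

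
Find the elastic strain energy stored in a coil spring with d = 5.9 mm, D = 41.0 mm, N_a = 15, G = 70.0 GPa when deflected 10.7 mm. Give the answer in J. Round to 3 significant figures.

k = Gd⁴/(8D³N_a) = (70.0×10³)(5.9⁴)/(8·41.0³·15) = 10.256 N/mm
U = ½kδ² = 0.5 × 10.256 × 10.7² = 587.1 N·mm = 0.5871 J

0.587 J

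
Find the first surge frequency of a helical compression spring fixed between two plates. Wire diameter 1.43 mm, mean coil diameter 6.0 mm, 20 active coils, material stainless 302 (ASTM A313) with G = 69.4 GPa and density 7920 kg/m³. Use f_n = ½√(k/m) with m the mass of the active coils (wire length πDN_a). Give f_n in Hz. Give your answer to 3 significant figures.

k = Gd⁴/(8D³N_a) = (69.4×10³)(1.43⁴)/(8·6.0³·20) = 8.3971 N/mm = 8397.1 N/m
Wire length L = πDN_a = π·6.0·20 = 376.99 mm
m = ρ·(πd²/4)·L = 7920 × 1.6061×10⁻⁶ m² × 0.37699 m = 0.0047953 kg
f_n = ½√(k/m) = 0.5·√(8397.1/0.0047953) = 0.5·√(1.7511e+06) = 661.65 Hz

662 Hz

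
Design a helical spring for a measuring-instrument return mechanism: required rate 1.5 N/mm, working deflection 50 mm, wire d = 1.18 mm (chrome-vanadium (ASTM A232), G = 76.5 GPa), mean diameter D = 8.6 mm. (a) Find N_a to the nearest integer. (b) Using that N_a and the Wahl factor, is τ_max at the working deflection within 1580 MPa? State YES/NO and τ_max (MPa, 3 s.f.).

N_a = Gd⁴/(8D³k) = (76.5×10³)(1.18⁴)/(8·8.6³·1.5) = 19.43 → N_a = 19
Actual rate k = Gd⁴/(8D³·19) = 1.5341 N/mm
Working load F = kδ = 1.5341·50 = 76.704 N
C = 8.6/1.18 = 7.2881; K_W = (4C−1)/(4C−4)+0.615/C = 1.2037
τ_max = K_W·8FD/(πd³) = 1.2037·1022.4 = 1230.6 MPa
τ_max ≤ 1580 MPa → acceptable

(a) 19 coils; (b) YES, τ_max = 1230 MPa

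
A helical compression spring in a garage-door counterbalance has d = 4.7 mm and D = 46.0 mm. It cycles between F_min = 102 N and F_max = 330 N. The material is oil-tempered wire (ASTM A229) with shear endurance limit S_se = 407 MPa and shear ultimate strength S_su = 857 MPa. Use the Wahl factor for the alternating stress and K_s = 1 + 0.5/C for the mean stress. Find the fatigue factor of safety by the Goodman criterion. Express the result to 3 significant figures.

1.51

C = D/d = 46.0/4.7 = 9.7872; K_W = (4C−1)/(4C−4)+0.615/C = 1.1482; K_s = 1+0.5/C = 1.0511
F_a = (F_max−F_min)/2 = 114 N; F_m = (F_max+F_min)/2 = 216 N
τ_a = K_W·8F_aD/(πd³) = 1.1482 × 128.62 = 147.68 MPa
τ_m = K_s·8F_mD/(πd³) = 1.0511 × 243.7 = 256.15 MPa
Goodman: 1/n_f = τ_a/S_se + τ_m/S_su = 147.68/407 + 256.15/857 = 0.36285 + 0.29889 = 0.66174
n_f = 1/0.66174 = 1.511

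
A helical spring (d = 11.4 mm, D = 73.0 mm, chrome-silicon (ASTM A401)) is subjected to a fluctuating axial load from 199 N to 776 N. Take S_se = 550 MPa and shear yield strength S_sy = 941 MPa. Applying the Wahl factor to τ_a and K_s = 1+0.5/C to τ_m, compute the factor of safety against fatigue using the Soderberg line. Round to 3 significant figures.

C = D/d = 73.0/11.4 = 6.4035; K_W = (4C−1)/(4C−4)+0.615/C = 1.2348; K_s = 1+0.5/C = 1.0781
F_a = (F_max−F_min)/2 = 288.5 N; F_m = (F_max+F_min)/2 = 487.5 N
τ_a = K_W·8F_aD/(πd³) = 1.2348 × 36.199 = 44.7 MPa
τ_m = K_s·8F_mD/(πd³) = 1.0781 × 61.168 = 65.944 MPa
Soderberg: 1/n_f = τ_a/S_se + τ_m/S_sy = 44.7/550 + 65.944/941 = 0.08127 + 0.07008 = 0.15135
n_f = 1/0.15135 = 6.607

6.61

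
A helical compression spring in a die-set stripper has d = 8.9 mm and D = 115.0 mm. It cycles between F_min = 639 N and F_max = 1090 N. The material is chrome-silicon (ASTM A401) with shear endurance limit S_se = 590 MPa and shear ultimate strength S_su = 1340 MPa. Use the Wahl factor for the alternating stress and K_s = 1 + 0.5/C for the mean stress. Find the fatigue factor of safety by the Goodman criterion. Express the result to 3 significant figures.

2.20

C = D/d = 115.0/8.9 = 12.9213; K_W = (4C−1)/(4C−4)+0.615/C = 1.1105; K_s = 1+0.5/C = 1.0387
F_a = (F_max−F_min)/2 = 225.5 N; F_m = (F_max+F_min)/2 = 864.5 N
τ_a = K_W·8F_aD/(πd³) = 1.1105 × 93.673 = 104.02 MPa
τ_m = K_s·8F_mD/(πd³) = 1.0387 × 359.11 = 373.01 MPa
Goodman: 1/n_f = τ_a/S_se + τ_m/S_su = 104.02/590 + 373.01/1340 = 0.17631 + 0.27837 = 0.45468
n_f = 1/0.45468 = 2.199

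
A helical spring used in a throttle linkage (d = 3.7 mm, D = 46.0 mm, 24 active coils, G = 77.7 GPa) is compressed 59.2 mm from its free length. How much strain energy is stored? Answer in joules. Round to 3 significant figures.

k = Gd⁴/(8D³N_a) = (77.7×10³)(3.7⁴)/(8·46.0³·24) = 0.77921 N/mm
U = ½kδ² = 0.5 × 0.77921 × 59.2² = 1365.4 N·mm = 1.3654 J

1.37 J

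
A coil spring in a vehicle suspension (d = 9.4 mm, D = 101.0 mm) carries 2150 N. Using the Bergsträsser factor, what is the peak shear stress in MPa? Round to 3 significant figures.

749 MPa

Spring index C = D/d = 101.0/9.4 = 10.7447
K_B = (4C+2)/(4C−3) = 44.979/39.979 = 1.1251
τ₀ = 8FD/(πd³) = 8·2150·101.0/(π·9.4³) = 1.7372e+06/2609.4 = 665.76 MPa
τ_max = K·τ₀ = 1.1251 × 665.76 = 749.02 MPa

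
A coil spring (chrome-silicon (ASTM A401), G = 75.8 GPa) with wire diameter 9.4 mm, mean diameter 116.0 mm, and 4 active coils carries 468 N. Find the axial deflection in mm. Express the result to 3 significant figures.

k = Gd⁴/(8D³N_a) = (75.8×10³)(9.4⁴)/(8·116.0³·4) = 11.848 N/mm
δ = F/k = 468 / 11.848 = 39.499 mm

39.5 mm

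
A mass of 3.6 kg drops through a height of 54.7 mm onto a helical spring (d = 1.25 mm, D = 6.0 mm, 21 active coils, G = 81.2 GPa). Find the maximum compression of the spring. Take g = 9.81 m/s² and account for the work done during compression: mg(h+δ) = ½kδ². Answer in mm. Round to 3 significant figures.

33.8 mm

k = Gd⁴/(8D³N_a) = (81.2×10³)(1.25⁴)/(8·6.0³·21) = 5.463 N/mm
W = mg = 3.6 × 9.81 = 35.316 N
½kδ² − Wδ − Wh = 0 → δ = (W + √(W² + 2kWh))/k
δ = (35.316 + √(1247.2 + 21106.8))/5.463 = (35.316 + 149.51)/5.463 = 33.833 mm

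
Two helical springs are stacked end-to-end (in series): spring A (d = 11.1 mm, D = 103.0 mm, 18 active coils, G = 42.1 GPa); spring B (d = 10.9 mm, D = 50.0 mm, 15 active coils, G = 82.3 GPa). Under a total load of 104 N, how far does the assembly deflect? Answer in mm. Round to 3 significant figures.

k_A = Gd⁴/(8D³N_a) = (42.1×10³)(11.1⁴)/(8·103.0³·18) = 4.0616 N/mm
k_B = Gd⁴/(8D³N_a) = (82.3×10³)(10.9⁴)/(8·50.0³·15) = 77.449 N/mm
Series: 1/k_eq = 1/4.0616 + 1/77.449 = 0.25912; k_eq = 3.8592 N/mm
δ = F/k_eq = 104/3.8592 = 26.948 mm

26.9 mm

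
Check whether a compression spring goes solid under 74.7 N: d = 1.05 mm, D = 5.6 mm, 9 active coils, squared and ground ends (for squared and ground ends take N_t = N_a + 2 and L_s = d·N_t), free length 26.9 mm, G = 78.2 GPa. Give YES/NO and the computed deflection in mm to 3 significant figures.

k = Gd⁴/(8D³N_a) = (78.2×10³)(1.05⁴)/(8·5.6³·9) = 7.5174 N/mm
N_t = 11; L_s = 1.05·11 = 11.55 mm; δ_solid = L₀ − L_s = 26.9 − 11.55 = 15.35 mm
δ = F/k = 74.7/7.5174 = 9.937 mm
δ < δ_solid → spring does not go solid

NO, δ = 9.94 mm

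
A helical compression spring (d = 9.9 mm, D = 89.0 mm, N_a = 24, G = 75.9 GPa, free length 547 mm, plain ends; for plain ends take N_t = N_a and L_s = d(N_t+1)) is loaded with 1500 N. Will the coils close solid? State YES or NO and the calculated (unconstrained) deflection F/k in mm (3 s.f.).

NO, δ = 278 mm

k = Gd⁴/(8D³N_a) = (75.9×10³)(9.9⁴)/(8·89.0³·24) = 5.3866 N/mm
N_t = 24; L_s = 9.9·25 = 247.5 mm; δ_solid = L₀ − L_s = 547 − 247.5 = 299.5 mm
δ = F/k = 1500/5.3866 = 278.47 mm
δ < δ_solid → spring does not go solid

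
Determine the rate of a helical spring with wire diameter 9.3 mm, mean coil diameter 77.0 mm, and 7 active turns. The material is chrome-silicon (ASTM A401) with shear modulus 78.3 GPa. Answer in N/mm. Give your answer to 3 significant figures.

k = Gd⁴/(8D³N_a) = (78.3×10³ × 9.3⁴) / (8 × 77.0³ × 7)
  = 5.85725e+08 / 2.55658e+07 = 22.91 N/mm

22.9 N/mm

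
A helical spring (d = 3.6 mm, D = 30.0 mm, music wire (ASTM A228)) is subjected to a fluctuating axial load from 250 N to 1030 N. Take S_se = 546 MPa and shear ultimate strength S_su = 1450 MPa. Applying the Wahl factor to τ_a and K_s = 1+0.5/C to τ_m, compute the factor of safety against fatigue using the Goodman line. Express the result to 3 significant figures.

0.467

C = D/d = 30.0/3.6 = 8.3333; K_W = (4C−1)/(4C−4)+0.615/C = 1.1761; K_s = 1+0.5/C = 1.0600
F_a = (F_max−F_min)/2 = 390 N; F_m = (F_max+F_min)/2 = 640 N
τ_a = K_W·8F_aD/(πd³) = 1.1761 × 638.58 = 751.02 MPa
τ_m = K_s·8F_mD/(πd³) = 1.0600 × 1047.9 = 1110.8 MPa
Goodman: 1/n_f = τ_a/S_se + τ_m/S_su = 751.02/546 + 1110.8/1450 = 1.37550 + 0.76608 = 2.1416
n_f = 1/2.1416 = 0.4669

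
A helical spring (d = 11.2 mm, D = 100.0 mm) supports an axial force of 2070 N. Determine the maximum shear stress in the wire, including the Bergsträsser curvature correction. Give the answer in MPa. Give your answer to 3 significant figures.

433 MPa

Spring index C = D/d = 100.0/11.2 = 8.9286
K_B = (4C+2)/(4C−3) = 37.714/32.714 = 1.1528
τ₀ = 8FD/(πd³) = 8·2070·100.0/(π·11.2³) = 1.656e+06/4413.7 = 375.19 MPa
τ_max = K·τ₀ = 1.1528 × 375.19 = 432.54 MPa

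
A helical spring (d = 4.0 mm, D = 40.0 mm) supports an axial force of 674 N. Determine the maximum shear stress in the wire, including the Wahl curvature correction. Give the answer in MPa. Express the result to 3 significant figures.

1230 MPa

Spring index C = D/d = 40.0/4.0 = 10.0000
K_W = (4C−1)/(4C−4) + 0.615/C = 39.000/36.000 + 0.0615 = 1.1448
τ₀ = 8FD/(πd³) = 8·674·40.0/(π·4.0³) = 215680/201.06 = 1072.7 MPa
τ_max = K·τ₀ = 1.1448 × 1072.7 = 1228.1 MPa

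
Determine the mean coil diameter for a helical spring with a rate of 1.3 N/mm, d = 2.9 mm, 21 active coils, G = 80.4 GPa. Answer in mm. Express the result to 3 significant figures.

D = (Gd⁴/(8N_a·k))^(1/3) = (80.4×10³·2.9⁴/(8·21·1.3))^(1/3)
  = (26037.3)^(1/3) = 29.6391 mm

29.6 mm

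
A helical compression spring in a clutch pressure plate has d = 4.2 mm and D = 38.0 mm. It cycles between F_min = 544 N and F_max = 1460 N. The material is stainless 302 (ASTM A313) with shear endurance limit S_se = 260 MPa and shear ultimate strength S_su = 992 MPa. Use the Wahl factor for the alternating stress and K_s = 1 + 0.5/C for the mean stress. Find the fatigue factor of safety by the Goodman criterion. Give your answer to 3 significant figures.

0.246

C = D/d = 38.0/4.2 = 9.0476; K_W = (4C−1)/(4C−4)+0.615/C = 1.1612; K_s = 1+0.5/C = 1.0553
F_a = (F_max−F_min)/2 = 458 N; F_m = (F_max+F_min)/2 = 1002 N
τ_a = K_W·8F_aD/(πd³) = 1.1612 × 598.19 = 694.6 MPa
τ_m = K_s·8F_mD/(πd³) = 1.0553 × 1308.7 = 1381 MPa
Goodman: 1/n_f = τ_a/S_se + τ_m/S_su = 694.6/260 + 1381/992 = 2.67155 + 1.39217 = 4.0637
n_f = 1/4.0637 = 0.2461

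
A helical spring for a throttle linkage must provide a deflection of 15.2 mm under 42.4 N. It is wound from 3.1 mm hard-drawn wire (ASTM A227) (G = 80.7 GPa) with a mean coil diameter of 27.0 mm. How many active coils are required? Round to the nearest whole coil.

Required rate k = F/δ = 42.4/15.2 = 2.7895 N/mm
N_a = Gd⁴/(8D³k) = (80.7×10³ × 3.1⁴)/(8 × 27.0³ × 2.7895)
    = 7.45281e+06 / 439242 = 16.97 → 17 coils

17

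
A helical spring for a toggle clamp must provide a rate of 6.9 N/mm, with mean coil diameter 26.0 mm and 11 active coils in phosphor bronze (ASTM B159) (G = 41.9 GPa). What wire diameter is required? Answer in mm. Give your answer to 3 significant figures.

d = (8D³N_a·k / G)^(1/4) = (8·26.0³·11·6.9 / (41.9×10³))^0.25
  = (254.71)^0.25 = 3.9949 mm

3.99 mm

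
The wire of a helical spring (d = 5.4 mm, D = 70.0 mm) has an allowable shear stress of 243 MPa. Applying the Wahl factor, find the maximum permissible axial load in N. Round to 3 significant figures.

C = D/d = 70.0/5.4 = 12.9630
K_W = (4C−1)/(4C−4) + 0.615/C = 50.852/47.852 + 0.0474 = 1.1101
τ_max = K·8FD/(πd³) → F_max = τ_allow·πd³/(8DK)
F_max = 243·π·5.4³/(8·70.0·1.1101) = 1.2021e+05/621.68 = 193.36 N

193 N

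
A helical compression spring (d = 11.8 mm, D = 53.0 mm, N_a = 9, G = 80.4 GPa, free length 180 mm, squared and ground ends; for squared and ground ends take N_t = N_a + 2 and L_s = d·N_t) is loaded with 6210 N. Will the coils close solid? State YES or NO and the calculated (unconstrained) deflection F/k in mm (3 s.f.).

k = Gd⁴/(8D³N_a) = (80.4×10³)(11.8⁴)/(8·53.0³·9) = 145.42 N/mm
N_t = 11; L_s = 11.8·11 = 129.8 mm; δ_solid = L₀ − L_s = 180 − 129.8 = 50.2 mm
δ = F/k = 6210/145.42 = 42.704 mm
δ < δ_solid → spring does not go solid

NO, δ = 42.7 mm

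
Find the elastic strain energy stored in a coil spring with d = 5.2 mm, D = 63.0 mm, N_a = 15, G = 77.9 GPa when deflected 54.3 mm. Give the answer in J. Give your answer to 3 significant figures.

k = Gd⁴/(8D³N_a) = (77.9×10³)(5.2⁴)/(8·63.0³·15) = 1.8982 N/mm
U = ½kδ² = 0.5 × 1.8982 × 54.3² = 2798.5 N·mm = 2.7985 J

2.80 J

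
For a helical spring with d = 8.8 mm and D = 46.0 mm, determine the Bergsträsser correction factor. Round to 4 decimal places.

1.2792

C = D/d = 46.0/8.8 = 5.2273
K_B = (4C+2)/(4C−3) = 22.909/17.909 = 1.2792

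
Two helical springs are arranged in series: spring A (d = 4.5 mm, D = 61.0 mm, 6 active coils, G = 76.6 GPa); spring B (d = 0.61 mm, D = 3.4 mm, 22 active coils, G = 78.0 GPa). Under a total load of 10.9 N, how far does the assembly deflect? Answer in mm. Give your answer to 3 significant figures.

10.8 mm

k_A = Gd⁴/(8D³N_a) = (76.6×10³)(4.5⁴)/(8·61.0³·6) = 2.883 N/mm
k_B = Gd⁴/(8D³N_a) = (78.0×10³)(0.61⁴)/(8·3.4³·22) = 1.5612 N/mm
Series: 1/k_eq = 1/2.883 + 1/1.5612 = 0.98738; k_eq = 1.0128 N/mm
δ = F/k_eq = 10.9/1.0128 = 10.762 mm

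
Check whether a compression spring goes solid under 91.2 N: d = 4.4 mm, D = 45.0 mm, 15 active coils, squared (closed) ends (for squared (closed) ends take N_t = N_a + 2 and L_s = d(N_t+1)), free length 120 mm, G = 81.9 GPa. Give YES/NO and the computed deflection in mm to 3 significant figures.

NO, δ = 32.5 mm

k = Gd⁴/(8D³N_a) = (81.9×10³)(4.4⁴)/(8·45.0³·15) = 2.8072 N/mm
N_t = 17; L_s = 4.4·18 = 79.2 mm; δ_solid = L₀ − L_s = 120 − 79.2 = 40.8 mm
δ = F/k = 91.2/2.8072 = 32.488 mm
δ < δ_solid → spring does not go solid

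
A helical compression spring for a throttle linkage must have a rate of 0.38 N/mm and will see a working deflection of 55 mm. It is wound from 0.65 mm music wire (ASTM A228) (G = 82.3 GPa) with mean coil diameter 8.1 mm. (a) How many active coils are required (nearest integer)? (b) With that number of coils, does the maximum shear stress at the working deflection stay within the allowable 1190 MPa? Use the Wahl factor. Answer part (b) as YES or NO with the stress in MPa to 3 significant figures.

N_a = Gd⁴/(8D³k) = (82.3×10³)(0.65⁴)/(8·8.1³·0.38) = 9.093 → N_a = 9
Actual rate k = Gd⁴/(8D³·9) = 0.38394 N/mm
Working load F = kδ = 0.38394·55 = 21.117 N
C = 8.1/0.65 = 12.4615; K_W = (4C−1)/(4C−4)+0.615/C = 1.1148
τ_max = K_W·8FD/(πd³) = 1.1148·1586 = 1768.1 MPa
τ_max > 1190 MPa → exceeds allowable

(a) 9 coils; (b) NO, τ_max = 1770 MPa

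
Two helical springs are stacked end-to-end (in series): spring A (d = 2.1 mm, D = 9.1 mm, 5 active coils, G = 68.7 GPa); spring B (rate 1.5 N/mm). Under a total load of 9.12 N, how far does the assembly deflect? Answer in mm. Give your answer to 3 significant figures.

k_A = Gd⁴/(8D³N_a) = (68.7×10³)(2.1⁴)/(8·9.1³·5) = 44.325 N/mm
Series: 1/k_eq = 1/44.325 + 1/1.5 = 0.68923; k_eq = 1.4509 N/mm
δ = F/k_eq = 9.12/1.4509 = 6.2858 mm

6.29 mm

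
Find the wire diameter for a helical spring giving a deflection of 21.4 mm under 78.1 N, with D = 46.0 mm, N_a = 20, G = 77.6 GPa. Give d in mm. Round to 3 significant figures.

Required rate k = F/δ = 78.1/21.4 = 3.6495 N/mm
d = (8D³N_a·k / G)^(1/4) = (8·46.0³·20·3.6495 / (77.6×10³))^0.25
  = (732.43)^0.25 = 5.2023 mm

5.20 mm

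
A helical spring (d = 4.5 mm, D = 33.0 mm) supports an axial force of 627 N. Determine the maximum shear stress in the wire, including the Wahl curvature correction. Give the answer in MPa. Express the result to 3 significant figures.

Spring index C = D/d = 33.0/4.5 = 7.3333
K_W = (4C−1)/(4C−4) + 0.615/C = 28.333/25.333 + 0.0839 = 1.2023
τ₀ = 8FD/(πd³) = 8·627·33.0/(π·4.5³) = 165528/286.28 = 578.21 MPa
τ_max = K·τ₀ = 1.2023 × 578.21 = 695.17 MPa

695 MPa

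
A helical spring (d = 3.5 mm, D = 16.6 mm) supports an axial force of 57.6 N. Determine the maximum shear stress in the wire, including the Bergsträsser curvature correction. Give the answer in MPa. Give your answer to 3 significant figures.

Spring index C = D/d = 16.6/3.5 = 4.7429
K_B = (4C+2)/(4C−3) = 20.971/15.971 = 1.3131
τ₀ = 8FD/(πd³) = 8·57.6·16.6/(π·3.5³) = 7649.28/134.7 = 56.789 MPa
τ_max = K·τ₀ = 1.3131 × 56.789 = 74.568 MPa

74.6 MPa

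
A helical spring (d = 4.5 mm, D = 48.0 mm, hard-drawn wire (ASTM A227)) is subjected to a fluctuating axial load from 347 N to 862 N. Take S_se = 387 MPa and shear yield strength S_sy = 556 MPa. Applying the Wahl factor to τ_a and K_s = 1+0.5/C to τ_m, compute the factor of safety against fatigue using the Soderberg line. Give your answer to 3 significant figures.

0.394

C = D/d = 48.0/4.5 = 10.6667; K_W = (4C−1)/(4C−4)+0.615/C = 1.1352; K_s = 1+0.5/C = 1.0469
F_a = (F_max−F_min)/2 = 257.5 N; F_m = (F_max+F_min)/2 = 604.5 N
τ_a = K_W·8F_aD/(πd³) = 1.1352 × 345.4 = 392.11 MPa
τ_m = K_s·8F_mD/(πd³) = 1.0469 × 810.85 = 848.86 MPa
Soderberg: 1/n_f = τ_a/S_se + τ_m/S_sy = 392.11/387 + 848.86/556 = 1.01321 + 1.52672 = 2.5399
n_f = 1/2.5399 = 0.3937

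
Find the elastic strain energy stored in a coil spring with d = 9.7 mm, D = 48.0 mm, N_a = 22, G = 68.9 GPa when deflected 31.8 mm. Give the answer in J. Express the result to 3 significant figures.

k = Gd⁴/(8D³N_a) = (68.9×10³)(9.7⁴)/(8·48.0³·22) = 31.338 N/mm
U = ½kδ² = 0.5 × 31.338 × 31.8² = 15845 N·mm = 15.845 J

15.8 J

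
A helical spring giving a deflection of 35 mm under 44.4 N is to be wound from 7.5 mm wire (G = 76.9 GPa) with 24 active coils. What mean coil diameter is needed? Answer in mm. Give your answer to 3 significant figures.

Required rate k = F/δ = 44.4/35 = 1.2686 N/mm
D = (Gd⁴/(8N_a·k))^(1/3) = (76.9×10³·7.5⁴/(8·24·1.2686))^(1/3)
  = (998976)^(1/3) = 99.9659 mm

100 mm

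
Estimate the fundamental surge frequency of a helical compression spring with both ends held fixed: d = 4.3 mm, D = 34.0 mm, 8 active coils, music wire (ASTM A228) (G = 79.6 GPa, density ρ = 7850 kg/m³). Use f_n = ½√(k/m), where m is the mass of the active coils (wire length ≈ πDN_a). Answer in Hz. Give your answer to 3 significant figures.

167 Hz

k = Gd⁴/(8D³N_a) = (79.6×10³)(4.3⁴)/(8·34.0³·8) = 10.819 N/mm = 10819 N/m
Wire length L = πDN_a = π·34.0·8 = 854.51 mm
m = ρ·(πd²/4)·L = 7850 × 14.522×10⁻⁶ m² × 0.85451 m = 0.097413 kg
f_n = ½√(k/m) = 0.5·√(10819/0.097413) = 0.5·√(1.1106e+05) = 166.63 Hz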